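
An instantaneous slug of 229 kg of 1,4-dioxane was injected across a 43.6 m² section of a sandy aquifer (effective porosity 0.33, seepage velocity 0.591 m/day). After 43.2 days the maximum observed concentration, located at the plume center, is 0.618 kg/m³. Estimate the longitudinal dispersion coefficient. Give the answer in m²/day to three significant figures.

1.22 m²/day

At the plume center C_max = M/(n_e·A·√(4πDt)), so D = M²/(4πt·(n_e·A·C_max)²).
n_e·A·C_max = 0.33 × 43.6 × 0.618 = 8.892 kg/m.
D = 229²/(4π × 43.2 × 8.892²) = 1.22 m²/day.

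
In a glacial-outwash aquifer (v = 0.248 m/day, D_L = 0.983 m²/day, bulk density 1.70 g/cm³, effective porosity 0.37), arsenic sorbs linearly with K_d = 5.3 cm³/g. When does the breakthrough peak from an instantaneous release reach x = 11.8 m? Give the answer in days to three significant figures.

867 days

Retardation factor R = 1 + ρ_b·K_d/n = 1 + 1.70 × 5.3/0.37 = 25.35.
Sorption retards both mechanisms: v_R = v/R = 0.009783 m/day, D_R = D/R = 0.03878 m²/day.
Peak time from v_R²t² + 2D_R t − x² = 0: t = (√(D_R² + v_R²x²) − D_R)/v_R².
√(D_R² + v_R²x²) = √(0.03878² + 0.009783² × 11.8²) = 0.1218; v_R² = 9.571e-05.
t = (0.1218 − 0.03878)/9.571e-05 = 867 days.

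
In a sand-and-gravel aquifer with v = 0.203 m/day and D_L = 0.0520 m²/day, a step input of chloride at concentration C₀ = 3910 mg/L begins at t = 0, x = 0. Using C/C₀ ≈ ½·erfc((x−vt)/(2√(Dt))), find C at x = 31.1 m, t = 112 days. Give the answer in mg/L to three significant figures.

27.9 mg/L

For a continuous step input, C/C₀ ≈ ½·erfc((x−vt)/(2√(Dt))).
vt = 0.203 × 112 = 22.736 m and 2√(Dt) = 2√(0.0520 × 112) = 4.827 m.
Argument (x−vt)/(2√(Dt)) = (31.1 − 22.736)/4.827 = 1.733; ½·erfc(1.733) = 0.007126.
C = 3910 × 0.007126 = 27.9 mg/L.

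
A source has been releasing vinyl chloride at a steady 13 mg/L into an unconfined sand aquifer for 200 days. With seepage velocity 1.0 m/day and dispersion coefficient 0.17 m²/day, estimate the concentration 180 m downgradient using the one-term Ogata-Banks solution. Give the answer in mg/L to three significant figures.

12.9 mg/L

For a continuous step input, C/C₀ ≈ ½·erfc((x−vt)/(2√(Dt))).
vt = 1.0 × 200 = 200 m and 2√(Dt) = 2√(0.17 × 200) = 11.66 m.
Argument (x−vt)/(2√(Dt)) = (180 − 200)/11.66 = -1.715; ½·erfc(-1.715) = 0.9924.
C = 13 × 0.9924 = 12.9 mg/L.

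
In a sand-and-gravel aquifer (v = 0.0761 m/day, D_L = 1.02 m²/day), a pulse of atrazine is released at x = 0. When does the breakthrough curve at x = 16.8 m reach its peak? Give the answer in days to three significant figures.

For the 1D instantaneous-source solution, setting ∂C/∂t = 0 at fixed x gives v²t² + 2Dt − x² = 0, so t = (√(D² + v²x²) − D)/v².
√(D² + v²x²) = √(1.02² + 0.0761² × 16.8²) = 1.636; v² = 0.00579121.
t = (1.636 − 1.02)/0.00579121 = 106 days (vs. the pure-advection estimate x/v = 221 d).

106 days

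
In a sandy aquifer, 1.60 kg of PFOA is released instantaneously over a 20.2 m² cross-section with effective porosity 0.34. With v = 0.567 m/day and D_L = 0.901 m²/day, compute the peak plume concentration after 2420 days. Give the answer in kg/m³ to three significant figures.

0.00141 kg/m³

The peak of an instantaneous 1D plume sits at x = vt; there the Gaussian factor is 1 and C_max = M/(n_e·A·√(4πDt)), where n_e·A is the pore area the mass is dissolved in.
√(4πDt) = √(4π × 0.901 × 2420) = 165.5 m, so C_max = 1.60/(0.34 × 20.2 × 165.5) = 0.00141 kg/m³.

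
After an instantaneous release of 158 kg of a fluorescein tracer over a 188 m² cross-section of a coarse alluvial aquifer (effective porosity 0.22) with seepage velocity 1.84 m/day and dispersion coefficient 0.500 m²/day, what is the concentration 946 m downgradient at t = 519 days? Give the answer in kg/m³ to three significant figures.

For an instantaneous plane source, C(x,t) = M/(n_e·A·√(4πDt)) · exp(−(x−vt)²/(4Dt)), with n_e·A the pore (flow) area.
Plume center vt = 1.84 × 519 = 954.96 m, so the well at 946 m is 8.96 m upgradient of the peak.
√(4πDt) = 57.10 m, giving peak height M/(n_e·A·√(4πDt)) = 158/(0.22 × 188 × 57.10) = 0.06690 kg/m³.
(x−vt)²/(4Dt) = (-8.96)²/(4 × 0.500 × 519) = 0.07734; exp(−0.07734) = 0.9256.
C = 0.06690 × 0.9256 = 0.0619 kg/m³.

0.0619 kg/m³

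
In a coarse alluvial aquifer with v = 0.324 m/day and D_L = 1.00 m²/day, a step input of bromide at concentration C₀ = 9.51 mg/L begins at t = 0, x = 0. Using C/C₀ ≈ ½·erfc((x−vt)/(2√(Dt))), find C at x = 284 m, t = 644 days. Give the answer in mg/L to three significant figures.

For a continuous step input, C/C₀ ≈ ½·erfc((x−vt)/(2√(Dt))).
vt = 0.324 × 644 = 208.656 m and 2√(Dt) = 2√(1.00 × 644) = 50.75 m.
Argument (x−vt)/(2√(Dt)) = (284 − 208.656)/50.75 = 1.485; ½·erfc(1.485) = 0.01786.
C = 9.51 × 0.01786 = 0.170 mg/L.

0.170 mg/L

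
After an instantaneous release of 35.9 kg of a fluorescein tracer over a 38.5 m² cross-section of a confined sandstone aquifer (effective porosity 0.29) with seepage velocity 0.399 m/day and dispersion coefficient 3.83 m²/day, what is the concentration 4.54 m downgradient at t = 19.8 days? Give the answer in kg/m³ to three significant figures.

0.100 kg/m³

For an instantaneous plane source, C(x,t) = M/(n_e·A·√(4πDt)) · exp(−(x−vt)²/(4Dt)), with n_e·A the pore (flow) area.
Plume center vt = 0.399 × 19.8 = 7.9002 m, so the well at 4.54 m is 3.3602 m upgradient of the peak.
√(4πDt) = 30.87 m, giving peak height M/(n_e·A·√(4πDt)) = 35.9/(0.29 × 38.5 × 30.87) = 0.1042 kg/m³.
(x−vt)²/(4Dt) = (-3.3602)²/(4 × 3.83 × 19.8) = 0.03722; exp(−0.03722) = 0.9635.
C = 0.1042 × 0.9635 = 0.100 kg/m³.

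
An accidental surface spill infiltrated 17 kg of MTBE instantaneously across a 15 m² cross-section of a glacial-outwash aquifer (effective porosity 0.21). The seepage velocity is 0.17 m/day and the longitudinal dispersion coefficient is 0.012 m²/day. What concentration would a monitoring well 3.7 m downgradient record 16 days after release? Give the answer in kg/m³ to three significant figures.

For an instantaneous plane source, C(x,t) = M/(n_e·A·√(4πDt)) · exp(−(x−vt)²/(4Dt)), with n_e·A the pore (flow) area.
Plume center vt = 0.17 × 16 = 2.72 m, so the well at 3.7 m is 0.98 m downgradient of the peak.
√(4πDt) = 1.553 m, giving peak height M/(n_e·A·√(4πDt)) = 17/(0.21 × 15 × 1.553) = 3.475 kg/m³.
(x−vt)²/(4Dt) = (0.98)²/(4 × 0.012 × 16) = 1.251; exp(−1.251) = 0.2862.
C = 3.475 × 0.2862 = 0.995 kg/m³.

0.995 kg/m³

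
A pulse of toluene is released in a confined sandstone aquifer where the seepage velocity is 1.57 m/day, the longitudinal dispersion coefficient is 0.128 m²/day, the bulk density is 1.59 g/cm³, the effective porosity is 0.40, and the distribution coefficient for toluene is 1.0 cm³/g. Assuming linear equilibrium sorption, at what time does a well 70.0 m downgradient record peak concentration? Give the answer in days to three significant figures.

222 days

Retardation factor R = 1 + ρ_b·K_d/n = 1 + 1.59 × 1.0/0.40 = 4.975.
Sorption retards both mechanisms: v_R = v/R = 0.3156 m/day, D_R = D/R = 0.02573 m²/day.
Peak time from v_R²t² + 2D_R t − x² = 0: t = (√(D_R² + v_R²x²) − D_R)/v_R².
√(D_R² + v_R²x²) = √(0.02573² + 0.3156² × 70.0²) = 22.09; v_R² = 0.09960.
t = (22.09 − 0.02573)/0.09960 = 222 days.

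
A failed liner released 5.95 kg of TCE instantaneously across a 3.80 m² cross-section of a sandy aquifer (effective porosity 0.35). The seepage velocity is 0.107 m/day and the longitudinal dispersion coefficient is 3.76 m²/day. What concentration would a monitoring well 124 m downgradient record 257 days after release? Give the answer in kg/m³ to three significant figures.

0.00365 kg/m³

For an instantaneous plane source, C(x,t) = M/(n_e·A·√(4πDt)) · exp(−(x−vt)²/(4Dt)), with n_e·A the pore (flow) area.
Plume center vt = 0.107 × 257 = 27.499 m, so the well at 124 m is 96.501 m downgradient of the peak.
√(4πDt) = 110.2 m, giving peak height M/(n_e·A·√(4πDt)) = 5.95/(0.35 × 3.80 × 110.2) = 0.04060 kg/m³.
(x−vt)²/(4Dt) = (96.501)²/(4 × 3.76 × 257) = 2.409; exp(−2.409) = 0.08991.
C = 0.04060 × 0.08991 = 0.00365 kg/m³.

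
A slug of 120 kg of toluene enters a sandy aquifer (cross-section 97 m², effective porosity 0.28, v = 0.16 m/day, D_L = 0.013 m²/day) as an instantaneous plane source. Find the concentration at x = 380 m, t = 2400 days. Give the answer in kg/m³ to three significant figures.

0.196 kg/m³

For an instantaneous plane source, C(x,t) = M/(n_e·A·√(4πDt)) · exp(−(x−vt)²/(4Dt)), with n_e·A the pore (flow) area.
Plume center vt = 0.16 × 2400 = 384 m, so the well at 380 m is 4 m upgradient of the peak.
√(4πDt) = 19.80 m, giving peak height M/(n_e·A·√(4πDt)) = 120/(0.28 × 97 × 19.80) = 0.2231 kg/m³.
(x−vt)²/(4Dt) = (-4)²/(4 × 0.013 × 2400) = 0.1282; exp(−0.1282) = 0.8797.
C = 0.2231 × 0.8797 = 0.196 kg/m³.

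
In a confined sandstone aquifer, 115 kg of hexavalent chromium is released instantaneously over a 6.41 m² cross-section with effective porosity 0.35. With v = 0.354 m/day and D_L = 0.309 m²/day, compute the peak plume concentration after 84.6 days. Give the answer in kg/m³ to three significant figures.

2.83 kg/m³

The peak of an instantaneous 1D plume sits at x = vt; there the Gaussian factor is 1 and C_max = M/(n_e·A·√(4πDt)), where n_e·A is the pore area the mass is dissolved in.
√(4πDt) = √(4π × 0.309 × 84.6) = 18.12 m, so C_max = 115/(0.35 × 6.41 × 18.12) = 2.83 kg/m³.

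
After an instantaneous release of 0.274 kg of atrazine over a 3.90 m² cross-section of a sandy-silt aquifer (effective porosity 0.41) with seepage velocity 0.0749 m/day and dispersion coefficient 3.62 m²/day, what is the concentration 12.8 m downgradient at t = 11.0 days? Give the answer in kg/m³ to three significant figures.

0.00311 kg/m³

For an instantaneous plane source, C(x,t) = M/(n_e·A·√(4πDt)) · exp(−(x−vt)²/(4Dt)), with n_e·A the pore (flow) area.
Plume center vt = 0.0749 × 11.0 = 0.8239 m, so the well at 12.8 m is 11.9761 m downgradient of the peak.
√(4πDt) = 22.37 m, giving peak height M/(n_e·A·√(4πDt)) = 0.274/(0.41 × 3.90 × 22.37) = 0.007660 kg/m³.
(x−vt)²/(4Dt) = (11.9761)²/(4 × 3.62 × 11.0) = 0.9005; exp(−0.9005) = 0.4064.
C = 0.007660 × 0.4064 = 0.00311 kg/m³.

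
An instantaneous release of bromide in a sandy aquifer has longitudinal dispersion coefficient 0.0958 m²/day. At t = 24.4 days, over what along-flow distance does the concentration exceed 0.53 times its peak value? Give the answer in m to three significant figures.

The plume is Gaussian with σ = √(2Dt) = √(2 × 0.0958 × 24.4) = 2.162 m.
C/C_peak = exp(−Δx²/(2σ²)) = 0.53 ⇒ Δx = σ·√(−2 ln 0.53) = 2.162 × 1.127 = 2.437 m.
Width = 2Δx = 4.87 m.

4.87 m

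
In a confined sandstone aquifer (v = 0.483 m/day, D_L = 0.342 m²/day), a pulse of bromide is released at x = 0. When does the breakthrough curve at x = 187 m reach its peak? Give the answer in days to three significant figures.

For the 1D instantaneous-source solution, setting ∂C/∂t = 0 at fixed x gives v²t² + 2Dt − x² = 0, so t = (√(D² + v²x²) − D)/v².
√(D² + v²x²) = √(0.342² + 0.483² × 187²) = 90.32; v² = 0.233289.
t = (90.32 − 0.342)/0.233289 = 386 days (vs. the pure-advection estimate x/v = 387 d).

386 days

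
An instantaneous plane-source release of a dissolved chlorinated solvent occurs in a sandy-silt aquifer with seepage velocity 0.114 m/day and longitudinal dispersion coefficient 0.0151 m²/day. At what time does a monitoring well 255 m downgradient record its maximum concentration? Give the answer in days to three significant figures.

2240 days

For the 1D instantaneous-source solution, setting ∂C/∂t = 0 at fixed x gives v²t² + 2Dt − x² = 0, so t = (√(D² + v²x²) − D)/v².
√(D² + v²x²) = √(0.0151² + 0.114² × 255²) = 29.07; v² = 0.012996.
t = (29.07 − 0.0151)/0.012996 = 2240 days (vs. the pure-advection estimate x/v = 2240 d).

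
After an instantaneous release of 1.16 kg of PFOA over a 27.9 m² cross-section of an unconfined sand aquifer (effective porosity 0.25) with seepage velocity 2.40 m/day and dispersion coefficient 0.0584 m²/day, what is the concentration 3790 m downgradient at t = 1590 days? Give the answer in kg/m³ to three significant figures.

For an instantaneous plane source, C(x,t) = M/(n_e·A·√(4πDt)) · exp(−(x−vt)²/(4Dt)), with n_e·A the pore (flow) area.
Plume center vt = 2.40 × 1590 = 3816 m, so the well at 3790 m is 26 m upgradient of the peak.
√(4πDt) = 34.16 m, giving peak height M/(n_e·A·√(4πDt)) = 1.16/(0.25 × 27.9 × 34.16) = 0.004869 kg/m³.
(x−vt)²/(4Dt) = (-26)²/(4 × 0.0584 × 1590) = 1.820; exp(−1.820) = 0.1620.
C = 0.004869 × 0.1620 = 0.000789 kg/m³.

0.000789 kg/m³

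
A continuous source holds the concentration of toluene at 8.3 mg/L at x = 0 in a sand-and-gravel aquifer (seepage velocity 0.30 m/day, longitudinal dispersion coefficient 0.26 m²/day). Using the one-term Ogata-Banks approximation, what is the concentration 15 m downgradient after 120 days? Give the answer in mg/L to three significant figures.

For a continuous step input, C/C₀ ≈ ½·erfc((x−vt)/(2√(Dt))).
vt = 0.30 × 120 = 36 m and 2√(Dt) = 2√(0.26 × 120) = 11.17 m.
Argument (x−vt)/(2√(Dt)) = (15 − 36)/11.17 = -1.880; ½·erfc(-1.880) = 0.9961.
C = 8.3 × 0.9961 = 8.27 mg/L.

8.27 mg/L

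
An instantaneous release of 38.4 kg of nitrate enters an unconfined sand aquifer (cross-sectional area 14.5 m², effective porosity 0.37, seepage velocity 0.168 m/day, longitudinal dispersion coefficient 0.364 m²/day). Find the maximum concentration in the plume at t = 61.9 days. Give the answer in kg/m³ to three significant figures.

The peak of an instantaneous 1D plume sits at x = vt; there the Gaussian factor is 1 and C_max = M/(n_e·A·√(4πDt)), where n_e·A is the pore area the mass is dissolved in.
√(4πDt) = √(4π × 0.364 × 61.9) = 16.83 m, so C_max = 38.4/(0.37 × 14.5 × 16.83) = 0.425 kg/m³.

0.425 kg/m³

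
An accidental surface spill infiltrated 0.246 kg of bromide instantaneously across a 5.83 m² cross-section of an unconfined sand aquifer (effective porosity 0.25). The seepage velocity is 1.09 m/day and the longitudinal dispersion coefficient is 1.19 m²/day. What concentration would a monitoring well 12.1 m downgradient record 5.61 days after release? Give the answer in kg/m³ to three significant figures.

For an instantaneous plane source, C(x,t) = M/(n_e·A·√(4πDt)) · exp(−(x−vt)²/(4Dt)), with n_e·A the pore (flow) area.
Plume center vt = 1.09 × 5.61 = 6.1149 m, so the well at 12.1 m is 5.9851 m downgradient of the peak.
√(4πDt) = 9.159 m, giving peak height M/(n_e·A·√(4πDt)) = 0.246/(0.25 × 5.83 × 9.159) = 0.01843 kg/m³.
(x−vt)²/(4Dt) = (5.9851)²/(4 × 1.19 × 5.61) = 1.341; exp(−1.341) = 0.2616.
C = 0.01843 × 0.2616 = 0.00482 kg/m³.

0.00482 kg/m³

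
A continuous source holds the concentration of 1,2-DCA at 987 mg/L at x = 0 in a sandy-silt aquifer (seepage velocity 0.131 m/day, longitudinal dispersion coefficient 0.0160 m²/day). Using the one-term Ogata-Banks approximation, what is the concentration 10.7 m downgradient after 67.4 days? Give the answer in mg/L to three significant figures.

100 mg/L

For a continuous step input, C/C₀ ≈ ½·erfc((x−vt)/(2√(Dt))).
vt = 0.131 × 67.4 = 8.8294 m and 2√(Dt) = 2√(0.0160 × 67.4) = 2.077 m.
Argument (x−vt)/(2√(Dt)) = (10.7 − 8.8294)/2.077 = 0.9006; ½·erfc(0.9006) = 0.1014.
C = 987 × 0.1014 = 100 mg/L.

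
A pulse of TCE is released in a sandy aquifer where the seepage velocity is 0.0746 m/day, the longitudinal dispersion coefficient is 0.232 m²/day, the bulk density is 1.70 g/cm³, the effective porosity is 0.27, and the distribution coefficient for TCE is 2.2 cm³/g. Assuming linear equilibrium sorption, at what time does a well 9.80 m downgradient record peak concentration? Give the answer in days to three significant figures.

1430 days

Retardation factor R = 1 + ρ_b·K_d/n = 1 + 1.70 × 2.2/0.27 = 14.85.
Sorption retards both mechanisms: v_R = v/R = 0.005024 m/day, D_R = D/R = 0.01562 m²/day.
Peak time from v_R²t² + 2D_R t − x² = 0: t = (√(D_R² + v_R²x²) − D_R)/v_R².
√(D_R² + v_R²x²) = √(0.01562² + 0.005024² × 9.80²) = 0.05165; v_R² = 2.524e-05.
t = (0.05165 − 0.01562)/2.524e-05 = 1430 days.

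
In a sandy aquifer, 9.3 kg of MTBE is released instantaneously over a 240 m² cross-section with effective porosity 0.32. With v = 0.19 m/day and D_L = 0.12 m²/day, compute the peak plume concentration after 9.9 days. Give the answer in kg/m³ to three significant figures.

The peak of an instantaneous 1D plume sits at x = vt; there the Gaussian factor is 1 and C_max = M/(n_e·A·√(4πDt)), where n_e·A is the pore area the mass is dissolved in.
√(4πDt) = √(4π × 0.12 × 9.9) = 3.864 m, so C_max = 9.3/(0.32 × 240 × 3.864) = 0.0313 kg/m³.

0.0313 kg/m³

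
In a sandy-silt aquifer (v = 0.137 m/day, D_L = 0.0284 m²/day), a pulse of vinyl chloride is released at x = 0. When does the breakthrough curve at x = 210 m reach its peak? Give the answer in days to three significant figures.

For the 1D instantaneous-source solution, setting ∂C/∂t = 0 at fixed x gives v²t² + 2Dt − x² = 0, so t = (√(D² + v²x²) − D)/v².
√(D² + v²x²) = √(0.0284² + 0.137² × 210²) = 28.77; v² = 0.018769.
t = (28.77 − 0.0284)/0.018769 = 1530 days (vs. the pure-advection estimate x/v = 1530 d).

1530 days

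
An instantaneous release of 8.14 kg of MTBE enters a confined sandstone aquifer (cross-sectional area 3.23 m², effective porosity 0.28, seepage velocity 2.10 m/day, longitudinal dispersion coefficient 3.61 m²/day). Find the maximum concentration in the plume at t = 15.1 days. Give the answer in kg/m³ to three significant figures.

0.344 kg/m³

The peak of an instantaneous 1D plume sits at x = vt; there the Gaussian factor is 1 and C_max = M/(n_e·A·√(4πDt)), where n_e·A is the pore area the mass is dissolved in.
√(4πDt) = √(4π × 3.61 × 15.1) = 26.17 m, so C_max = 8.14/(0.28 × 3.23 × 26.17) = 0.344 kg/m³.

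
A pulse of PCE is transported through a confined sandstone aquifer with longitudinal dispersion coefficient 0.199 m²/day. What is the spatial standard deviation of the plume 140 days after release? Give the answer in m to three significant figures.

7.46 m

Dispersive spreading gives a Gaussian with σ² = 2Dt; advection only shifts the center.
σ = √(2 × 0.199 × 140) = 7.46 m.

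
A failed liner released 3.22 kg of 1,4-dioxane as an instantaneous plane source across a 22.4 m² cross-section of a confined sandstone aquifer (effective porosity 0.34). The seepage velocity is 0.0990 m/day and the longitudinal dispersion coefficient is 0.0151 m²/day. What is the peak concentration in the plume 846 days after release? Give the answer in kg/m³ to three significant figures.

The peak of an instantaneous 1D plume sits at x = vt; there the Gaussian factor is 1 and C_max = M/(n_e·A·√(4πDt)), where n_e·A is the pore area the mass is dissolved in.
√(4πDt) = √(4π × 0.0151 × 846) = 12.67 m, so C_max = 3.22/(0.34 × 22.4 × 12.67) = 0.0334 kg/m³.

0.0334 kg/m³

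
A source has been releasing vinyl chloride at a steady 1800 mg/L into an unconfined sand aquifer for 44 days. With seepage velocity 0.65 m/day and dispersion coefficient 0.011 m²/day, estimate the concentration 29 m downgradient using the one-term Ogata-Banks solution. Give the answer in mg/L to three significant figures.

For a continuous step input, C/C₀ ≈ ½·erfc((x−vt)/(2√(Dt))).
vt = 0.65 × 44 = 28.6 m and 2√(Dt) = 2√(0.011 × 44) = 1.391 m.
Argument (x−vt)/(2√(Dt)) = (29 − 28.6)/1.391 = 0.2876; ½·erfc(0.2876) = 0.3421.
C = 1800 × 0.3421 = 616 mg/L.

616 mg/L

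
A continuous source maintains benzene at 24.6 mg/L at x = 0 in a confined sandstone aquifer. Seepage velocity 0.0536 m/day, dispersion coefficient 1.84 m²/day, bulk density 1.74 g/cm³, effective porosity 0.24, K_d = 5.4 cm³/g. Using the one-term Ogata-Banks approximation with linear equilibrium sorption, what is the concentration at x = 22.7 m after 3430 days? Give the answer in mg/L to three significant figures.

3.77 mg/L

Retardation factor R = 1 + ρ_b·K_d/n = 1 + 1.74 × 5.4/0.24 = 40.15.
Sorption retards both mechanisms: v_R = v/R = 0.001335 m/day, D_R = D/R = 0.04583 m²/day.
v_R·t = 0.001335 × 3430 = 4.57905 m; 2√(D_R t) = 25.08 m; argument = (22.7 − 4.57905)/25.08 = 0.7225.
C = C₀ × ½·erfc(0.7225) = 24.6 × 0.1534 = 3.77 mg/L.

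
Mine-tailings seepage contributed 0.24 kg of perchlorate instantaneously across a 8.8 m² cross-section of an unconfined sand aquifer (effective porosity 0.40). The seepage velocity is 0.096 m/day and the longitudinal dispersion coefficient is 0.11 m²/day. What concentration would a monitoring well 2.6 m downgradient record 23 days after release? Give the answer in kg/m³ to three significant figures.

For an instantaneous plane source, C(x,t) = M/(n_e·A·√(4πDt)) · exp(−(x−vt)²/(4Dt)), with n_e·A the pore (flow) area.
Plume center vt = 0.096 × 23 = 2.208 m, so the well at 2.6 m is 0.392 m downgradient of the peak.
√(4πDt) = 5.639 m, giving peak height M/(n_e·A·√(4πDt)) = 0.24/(0.40 × 8.8 × 5.639) = 0.01209 kg/m³.
(x−vt)²/(4Dt) = (0.392)²/(4 × 0.11 × 23) = 0.01518; exp(−0.01518) = 0.9849.
C = 0.01209 × 0.9849 = 0.0119 kg/m³.

0.0119 kg/m³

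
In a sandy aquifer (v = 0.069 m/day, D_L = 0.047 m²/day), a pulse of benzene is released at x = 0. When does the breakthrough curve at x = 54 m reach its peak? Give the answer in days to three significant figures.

773 days

For the 1D instantaneous-source solution, setting ∂C/∂t = 0 at fixed x gives v²t² + 2Dt − x² = 0, so t = (√(D² + v²x²) − D)/v².
√(D² + v²x²) = √(0.047² + 0.069² × 54²) = 3.726; v² = 0.004761.
t = (3.726 − 0.047)/0.004761 = 773 days (vs. the pure-advection estimate x/v = 783 d).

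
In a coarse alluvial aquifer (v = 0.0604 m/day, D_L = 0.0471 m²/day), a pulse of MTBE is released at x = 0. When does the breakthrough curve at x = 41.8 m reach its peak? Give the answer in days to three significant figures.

679 days

For the 1D instantaneous-source solution, setting ∂C/∂t = 0 at fixed x gives v²t² + 2Dt − x² = 0, so t = (√(D² + v²x²) − D)/v².
√(D² + v²x²) = √(0.0471² + 0.0604² × 41.8²) = 2.525; v² = 0.00364816.
t = (2.525 − 0.0471)/0.00364816 = 679 days (vs. the pure-advection estimate x/v = 692 d).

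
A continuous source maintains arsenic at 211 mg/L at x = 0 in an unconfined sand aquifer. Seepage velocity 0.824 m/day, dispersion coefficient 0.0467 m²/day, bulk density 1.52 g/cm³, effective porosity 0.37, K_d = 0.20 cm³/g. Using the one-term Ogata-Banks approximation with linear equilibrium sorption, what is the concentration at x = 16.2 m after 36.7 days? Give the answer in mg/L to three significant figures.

Retardation factor R = 1 + ρ_b·K_d/n = 1 + 1.52 × 0.20/0.37 = 1.822.
Sorption retards both mechanisms: v_R = v/R = 0.4523 m/day, D_R = D/R = 0.02563 m²/day.
v_R·t = 0.4523 × 36.7 = 16.59941 m; 2√(D_R t) = 1.940 m; argument = (16.2 − 16.59941)/1.940 = -0.2059.
C = C₀ × ½·erfc(-0.2059) = 211 × 0.6145 = 130 mg/L.

130 mg/L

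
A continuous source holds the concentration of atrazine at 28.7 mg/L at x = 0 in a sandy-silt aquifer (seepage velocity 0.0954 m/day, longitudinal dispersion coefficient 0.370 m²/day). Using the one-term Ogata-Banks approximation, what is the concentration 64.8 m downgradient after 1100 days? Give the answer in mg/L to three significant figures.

For a continuous step input, C/C₀ ≈ ½·erfc((x−vt)/(2√(Dt))).
vt = 0.0954 × 1100 = 104.94 m and 2√(Dt) = 2√(0.370 × 1100) = 40.35 m.
Argument (x−vt)/(2√(Dt)) = (64.8 − 104.94)/40.35 = -0.9948; ½·erfc(-0.9948) = 0.9203.
C = 28.7 × 0.9203 = 26.4 mg/L.

26.4 mg/L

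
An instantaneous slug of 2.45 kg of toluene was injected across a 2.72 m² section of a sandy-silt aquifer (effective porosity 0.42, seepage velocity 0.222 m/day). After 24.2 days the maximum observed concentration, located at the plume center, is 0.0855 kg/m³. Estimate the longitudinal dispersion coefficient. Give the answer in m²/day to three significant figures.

At the plume center C_max = M/(n_e·A·√(4πDt)), so D = M²/(4πt·(n_e·A·C_max)²).
n_e·A·C_max = 0.42 × 2.72 × 0.0855 = 0.09768 kg/m.
D = 2.45²/(4π × 24.2 × 0.09768²) = 2.07 m²/day.

2.07 m²/day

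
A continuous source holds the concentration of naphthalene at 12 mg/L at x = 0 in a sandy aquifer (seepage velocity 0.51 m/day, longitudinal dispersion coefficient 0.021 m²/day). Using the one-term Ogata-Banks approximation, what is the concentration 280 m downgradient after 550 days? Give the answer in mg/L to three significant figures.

6.50 mg/L

For a continuous step input, C/C₀ ≈ ½·erfc((x−vt)/(2√(Dt))).
vt = 0.51 × 550 = 280.5 m and 2√(Dt) = 2√(0.021 × 550) = 6.797 m.
Argument (x−vt)/(2√(Dt)) = (280 − 280.5)/6.797 = -0.07356; ½·erfc(-0.07356) = 0.5414.
C = 12 × 0.5414 = 6.50 mg/L.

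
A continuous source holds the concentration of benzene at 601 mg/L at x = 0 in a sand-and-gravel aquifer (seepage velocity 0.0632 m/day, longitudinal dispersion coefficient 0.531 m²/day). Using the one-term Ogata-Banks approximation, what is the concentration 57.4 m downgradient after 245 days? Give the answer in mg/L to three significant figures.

2.81 mg/L

For a continuous step input, C/C₀ ≈ ½·erfc((x−vt)/(2√(Dt))).
vt = 0.0632 × 245 = 15.484 m and 2√(Dt) = 2√(0.531 × 245) = 22.81 m.
Argument (x−vt)/(2√(Dt)) = (57.4 − 15.484)/22.81 = 1.838; ½·erfc(1.838) = 0.004670.
C = 601 × 0.004670 = 2.81 mg/L.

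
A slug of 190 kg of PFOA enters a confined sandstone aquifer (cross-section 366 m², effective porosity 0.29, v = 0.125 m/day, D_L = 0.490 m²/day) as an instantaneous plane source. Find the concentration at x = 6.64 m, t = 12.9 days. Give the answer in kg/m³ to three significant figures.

For an instantaneous plane source, C(x,t) = M/(n_e·A·√(4πDt)) · exp(−(x−vt)²/(4Dt)), with n_e·A the pore (flow) area.
Plume center vt = 0.125 × 12.9 = 1.6125 m, so the well at 6.64 m is 5.0275 m downgradient of the peak.
√(4πDt) = 8.912 m, giving peak height M/(n_e·A·√(4πDt)) = 190/(0.29 × 366 × 8.912) = 0.2009 kg/m³.
(x−vt)²/(4Dt) = (5.0275)²/(4 × 0.490 × 12.9) = 0.9997; exp(−0.9997) = 0.3680.
C = 0.2009 × 0.3680 = 0.0739 kg/m³.

0.0739 kg/m³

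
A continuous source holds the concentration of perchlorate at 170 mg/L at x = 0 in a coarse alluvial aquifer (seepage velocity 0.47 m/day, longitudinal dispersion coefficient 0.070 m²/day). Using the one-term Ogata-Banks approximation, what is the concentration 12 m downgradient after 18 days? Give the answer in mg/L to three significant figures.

2.19 mg/L

For a continuous step input, C/C₀ ≈ ½·erfc((x−vt)/(2√(Dt))).
vt = 0.47 × 18 = 8.46 m and 2√(Dt) = 2√(0.070 × 18) = 2.245 m.
Argument (x−vt)/(2√(Dt)) = (12 − 8.46)/2.245 = 1.577; ½·erfc(1.577) = 0.01287.
C = 170 × 0.01287 = 2.19 mg/L.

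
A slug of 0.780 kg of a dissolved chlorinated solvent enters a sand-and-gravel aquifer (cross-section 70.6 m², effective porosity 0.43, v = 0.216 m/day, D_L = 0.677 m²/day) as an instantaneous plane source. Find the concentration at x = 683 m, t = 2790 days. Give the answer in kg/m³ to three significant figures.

For an instantaneous plane source, C(x,t) = M/(n_e·A·√(4πDt)) · exp(−(x−vt)²/(4Dt)), with n_e·A the pore (flow) area.
Plume center vt = 0.216 × 2790 = 602.64 m, so the well at 683 m is 80.36 m downgradient of the peak.
√(4πDt) = 154.1 m, giving peak height M/(n_e·A·√(4πDt)) = 0.780/(0.43 × 70.6 × 154.1) = 0.0001667 kg/m³.
(x−vt)²/(4Dt) = (80.36)²/(4 × 0.677 × 2790) = 0.8547; exp(−0.8547) = 0.4254.
C = 0.0001667 × 0.4254 = 7.09e-05 kg/m³.

7.09e-05 kg/m³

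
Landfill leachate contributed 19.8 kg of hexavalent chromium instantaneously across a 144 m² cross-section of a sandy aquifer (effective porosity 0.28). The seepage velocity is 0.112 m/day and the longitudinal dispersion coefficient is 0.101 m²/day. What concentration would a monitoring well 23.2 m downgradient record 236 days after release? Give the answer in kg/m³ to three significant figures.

0.0254 kg/m³

For an instantaneous plane source, C(x,t) = M/(n_e·A·√(4πDt)) · exp(−(x−vt)²/(4Dt)), with n_e·A the pore (flow) area.
Plume center vt = 0.112 × 236 = 26.432 m, so the well at 23.2 m is 3.232 m upgradient of the peak.
√(4πDt) = 17.31 m, giving peak height M/(n_e·A·√(4πDt)) = 19.8/(0.28 × 144 × 17.31) = 0.02837 kg/m³.
(x−vt)²/(4Dt) = (-3.232)²/(4 × 0.101 × 236) = 0.1096; exp(−0.1096) = 0.8962.
C = 0.02837 × 0.8962 = 0.0254 kg/m³.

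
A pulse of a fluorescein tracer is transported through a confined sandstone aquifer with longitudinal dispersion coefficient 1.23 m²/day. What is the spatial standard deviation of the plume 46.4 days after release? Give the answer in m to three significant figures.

Dispersive spreading gives a Gaussian with σ² = 2Dt; advection only shifts the center.
σ = √(2 × 1.23 × 46.4) = 10.7 m.

10.7 m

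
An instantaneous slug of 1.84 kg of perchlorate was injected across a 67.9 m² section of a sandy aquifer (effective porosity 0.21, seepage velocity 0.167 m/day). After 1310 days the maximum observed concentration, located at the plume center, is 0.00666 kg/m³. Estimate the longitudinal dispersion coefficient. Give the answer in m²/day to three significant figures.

At the plume center C_max = M/(n_e·A·√(4πDt)), so D = M²/(4πt·(n_e·A·C_max)²).
n_e·A·C_max = 0.21 × 67.9 × 0.00666 = 0.09496 kg/m.
D = 1.84²/(4π × 1310 × 0.09496²) = 0.0228 m²/day.

0.0228 m²/day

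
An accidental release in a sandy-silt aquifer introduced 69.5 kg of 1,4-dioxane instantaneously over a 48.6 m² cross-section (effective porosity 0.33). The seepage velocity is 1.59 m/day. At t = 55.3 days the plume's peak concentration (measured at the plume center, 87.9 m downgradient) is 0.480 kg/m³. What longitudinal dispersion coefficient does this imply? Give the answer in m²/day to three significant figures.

At the plume center C_max = M/(n_e·A·√(4πDt)), so D = M²/(4πt·(n_e·A·C_max)²).
n_e·A·C_max = 0.33 × 48.6 × 0.480 = 7.698 kg/m.
D = 69.5²/(4π × 55.3 × 7.698²) = 0.117 m²/day.

0.117 m²/day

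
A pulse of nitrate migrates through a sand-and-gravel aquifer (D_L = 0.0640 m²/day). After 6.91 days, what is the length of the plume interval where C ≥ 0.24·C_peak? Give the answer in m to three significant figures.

The plume is Gaussian with σ = √(2Dt) = √(2 × 0.0640 × 6.91) = 0.9405 m.
C/C_peak = exp(−Δx²/(2σ²)) = 0.24 ⇒ Δx = σ·√(−2 ln 0.24) = 0.9405 × 1.689 = 1.589 m.
Width = 2Δx = 3.18 m.

3.18 m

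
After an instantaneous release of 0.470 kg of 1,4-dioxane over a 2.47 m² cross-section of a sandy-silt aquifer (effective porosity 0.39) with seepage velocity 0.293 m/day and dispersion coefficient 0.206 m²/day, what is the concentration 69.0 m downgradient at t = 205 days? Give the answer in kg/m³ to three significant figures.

For an instantaneous plane source, C(x,t) = M/(n_e·A·√(4πDt)) · exp(−(x−vt)²/(4Dt)), with n_e·A the pore (flow) area.
Plume center vt = 0.293 × 205 = 60.065 m, so the well at 69.0 m is 8.935 m downgradient of the peak.
√(4πDt) = 23.04 m, giving peak height M/(n_e·A·√(4πDt)) = 0.470/(0.39 × 2.47 × 23.04) = 0.02118 kg/m³.
(x−vt)²/(4Dt) = (8.935)²/(4 × 0.206 × 205) = 0.4726; exp(−0.4726) = 0.6234.
C = 0.02118 × 0.6234 = 0.0132 kg/m³.

0.0132 kg/m³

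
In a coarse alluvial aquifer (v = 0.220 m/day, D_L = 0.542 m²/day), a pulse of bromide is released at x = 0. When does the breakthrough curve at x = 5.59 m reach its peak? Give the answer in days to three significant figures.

16.6 days

For the 1D instantaneous-source solution, setting ∂C/∂t = 0 at fixed x gives v²t² + 2Dt − x² = 0, so t = (√(D² + v²x²) − D)/v².
√(D² + v²x²) = √(0.542² + 0.220² × 5.59²) = 1.344; v² = 0.0484.
t = (1.344 − 0.542)/0.0484 = 16.6 days (vs. the pure-advection estimate x/v = 25.4 d).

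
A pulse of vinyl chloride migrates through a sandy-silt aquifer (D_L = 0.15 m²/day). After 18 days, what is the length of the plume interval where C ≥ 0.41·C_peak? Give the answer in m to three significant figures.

The plume is Gaussian with σ = √(2Dt) = √(2 × 0.15 × 18) = 2.324 m.
C/C_peak = exp(−Δx²/(2σ²)) = 0.41 ⇒ Δx = σ·√(−2 ln 0.41) = 2.324 × 1.335 = 3.103 m.
Width = 2Δx = 6.21 m.

6.21 m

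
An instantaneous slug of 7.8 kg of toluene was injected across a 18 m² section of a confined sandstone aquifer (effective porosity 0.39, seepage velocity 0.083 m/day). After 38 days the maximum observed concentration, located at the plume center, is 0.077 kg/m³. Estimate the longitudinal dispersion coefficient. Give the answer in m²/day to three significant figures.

At the plume center C_max = M/(n_e·A·√(4πDt)), so D = M²/(4πt·(n_e·A·C_max)²).
n_e·A·C_max = 0.39 × 18 × 0.077 = 0.5405 kg/m.
D = 7.8²/(4π × 38 × 0.5405²) = 0.436 m²/day.

0.436 m²/day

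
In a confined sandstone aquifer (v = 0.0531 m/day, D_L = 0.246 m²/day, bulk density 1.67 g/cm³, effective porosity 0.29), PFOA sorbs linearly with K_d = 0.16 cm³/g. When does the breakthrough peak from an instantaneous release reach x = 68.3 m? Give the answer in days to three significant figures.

Retardation factor R = 1 + ρ_b·K_d/n = 1 + 1.67 × 0.16/0.29 = 1.921.
Sorption retards both mechanisms: v_R = v/R = 0.02764 m/day, D_R = D/R = 0.1281 m²/day.
Peak time from v_R²t² + 2D_R t − x² = 0: t = (√(D_R² + v_R²x²) − D_R)/v_R².
√(D_R² + v_R²x²) = √(0.1281² + 0.02764² × 68.3²) = 1.892; v_R² = 0.0007640.
t = (1.892 − 0.1281)/0.0007640 = 2310 days.

2310 days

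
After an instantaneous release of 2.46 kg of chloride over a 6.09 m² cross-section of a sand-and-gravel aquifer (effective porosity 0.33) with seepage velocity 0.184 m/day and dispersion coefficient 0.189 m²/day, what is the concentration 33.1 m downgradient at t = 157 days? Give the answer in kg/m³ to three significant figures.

0.0546 kg/m³

For an instantaneous plane source, C(x,t) = M/(n_e·A·√(4πDt)) · exp(−(x−vt)²/(4Dt)), with n_e·A the pore (flow) area.
Plume center vt = 0.184 × 157 = 28.888 m, so the well at 33.1 m is 4.212 m downgradient of the peak.
√(4πDt) = 19.31 m, giving peak height M/(n_e·A·√(4πDt)) = 2.46/(0.33 × 6.09 × 19.31) = 0.06339 kg/m³.
(x−vt)²/(4Dt) = (4.212)²/(4 × 0.189 × 157) = 0.1495; exp(−0.1495) = 0.8611.
C = 0.06339 × 0.8611 = 0.0546 kg/m³.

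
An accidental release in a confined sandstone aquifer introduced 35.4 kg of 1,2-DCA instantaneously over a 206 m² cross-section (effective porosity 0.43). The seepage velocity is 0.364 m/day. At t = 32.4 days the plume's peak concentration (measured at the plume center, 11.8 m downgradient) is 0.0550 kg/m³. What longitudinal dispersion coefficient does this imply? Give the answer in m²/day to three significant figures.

0.130 m²/day

At the plume center C_max = M/(n_e·A·√(4πDt)), so D = M²/(4πt·(n_e·A·C_max)²).
n_e·A·C_max = 0.43 × 206 × 0.0550 = 4.872 kg/m.
D = 35.4²/(4π × 32.4 × 4.872²) = 0.130 m²/day.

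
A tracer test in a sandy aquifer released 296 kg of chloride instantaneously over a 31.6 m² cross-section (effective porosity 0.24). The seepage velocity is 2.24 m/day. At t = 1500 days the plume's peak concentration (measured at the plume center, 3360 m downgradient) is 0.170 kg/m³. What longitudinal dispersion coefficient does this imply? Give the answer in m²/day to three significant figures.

At the plume center C_max = M/(n_e·A·√(4πDt)), so D = M²/(4πt·(n_e·A·C_max)²).
n_e·A·C_max = 0.24 × 31.6 × 0.170 = 1.289 kg/m.
D = 296²/(4π × 1500 × 1.289²) = 2.80 m²/day.

2.80 m²/day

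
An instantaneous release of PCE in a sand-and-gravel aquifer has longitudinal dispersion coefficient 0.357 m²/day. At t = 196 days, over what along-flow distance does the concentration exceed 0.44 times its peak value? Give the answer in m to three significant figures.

30.3 m

The plume is Gaussian with σ = √(2Dt) = √(2 × 0.357 × 196) = 11.83 m.
C/C_peak = exp(−Δx²/(2σ²)) = 0.44 ⇒ Δx = σ·√(−2 ln 0.44) = 11.83 × 1.281 = 15.15 m.
Width = 2Δx = 30.3 m.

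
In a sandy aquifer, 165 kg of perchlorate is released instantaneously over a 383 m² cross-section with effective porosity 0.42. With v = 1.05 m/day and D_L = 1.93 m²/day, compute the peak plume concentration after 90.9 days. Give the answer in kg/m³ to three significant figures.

The peak of an instantaneous 1D plume sits at x = vt; there the Gaussian factor is 1 and C_max = M/(n_e·A·√(4πDt)), where n_e·A is the pore area the mass is dissolved in.
√(4πDt) = √(4π × 1.93 × 90.9) = 46.95 m, so C_max = 165/(0.42 × 383 × 46.95) = 0.0218 kg/m³.

0.0218 kg/m³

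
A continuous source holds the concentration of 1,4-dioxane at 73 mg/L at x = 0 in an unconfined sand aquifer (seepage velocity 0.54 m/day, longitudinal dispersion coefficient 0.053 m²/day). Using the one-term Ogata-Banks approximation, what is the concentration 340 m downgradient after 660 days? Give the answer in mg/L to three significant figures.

71.2 mg/L

For a continuous step input, C/C₀ ≈ ½·erfc((x−vt)/(2√(Dt))).
vt = 0.54 × 660 = 356.4 m and 2√(Dt) = 2√(0.053 × 660) = 11.83 m.
Argument (x−vt)/(2√(Dt)) = (340 − 356.4)/11.83 = -1.386; ½·erfc(-1.386) = 0.9750.
C = 73 × 0.9750 = 71.2 mg/L.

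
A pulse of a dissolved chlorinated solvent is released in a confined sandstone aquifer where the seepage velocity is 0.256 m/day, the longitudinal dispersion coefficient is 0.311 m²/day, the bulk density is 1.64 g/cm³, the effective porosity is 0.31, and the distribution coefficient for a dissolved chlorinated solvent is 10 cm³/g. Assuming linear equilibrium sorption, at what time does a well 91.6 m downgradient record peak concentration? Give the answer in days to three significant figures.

19000 days

Retardation factor R = 1 + ρ_b·K_d/n = 1 + 1.64 × 10/0.31 = 53.90.
Sorption retards both mechanisms: v_R = v/R = 0.004750 m/day, D_R = D/R = 0.005770 m²/day.
Peak time from v_R²t² + 2D_R t − x² = 0: t = (√(D_R² + v_R²x²) − D_R)/v_R².
√(D_R² + v_R²x²) = √(0.005770² + 0.004750² × 91.6²) = 0.4351; v_R² = 2.256e-05.
t = (0.4351 − 0.005770)/2.256e-05 = 19000 days.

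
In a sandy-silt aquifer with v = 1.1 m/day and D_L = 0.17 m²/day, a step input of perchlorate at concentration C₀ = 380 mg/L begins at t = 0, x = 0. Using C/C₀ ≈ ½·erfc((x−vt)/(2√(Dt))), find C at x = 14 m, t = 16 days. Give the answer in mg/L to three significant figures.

For a continuous step input, C/C₀ ≈ ½·erfc((x−vt)/(2√(Dt))).
vt = 1.1 × 16 = 17.6 m and 2√(Dt) = 2√(0.17 × 16) = 3.298 m.
Argument (x−vt)/(2√(Dt)) = (14 − 17.6)/3.298 = -1.092; ½·erfc(-1.092) = 0.9387.
C = 380 × 0.9387 = 357 mg/L.

357 mg/L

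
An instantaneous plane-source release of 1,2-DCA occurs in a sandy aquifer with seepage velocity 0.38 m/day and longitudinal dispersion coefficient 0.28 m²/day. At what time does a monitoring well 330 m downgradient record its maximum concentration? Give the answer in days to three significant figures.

866 days

For the 1D instantaneous-source solution, setting ∂C/∂t = 0 at fixed x gives v²t² + 2Dt − x² = 0, so t = (√(D² + v²x²) − D)/v².
√(D² + v²x²) = √(0.28² + 0.38² × 330²) = 125.4; v² = 0.1444.
t = (125.4 − 0.28)/0.1444 = 866 days (vs. the pure-advection estimate x/v = 868 d).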